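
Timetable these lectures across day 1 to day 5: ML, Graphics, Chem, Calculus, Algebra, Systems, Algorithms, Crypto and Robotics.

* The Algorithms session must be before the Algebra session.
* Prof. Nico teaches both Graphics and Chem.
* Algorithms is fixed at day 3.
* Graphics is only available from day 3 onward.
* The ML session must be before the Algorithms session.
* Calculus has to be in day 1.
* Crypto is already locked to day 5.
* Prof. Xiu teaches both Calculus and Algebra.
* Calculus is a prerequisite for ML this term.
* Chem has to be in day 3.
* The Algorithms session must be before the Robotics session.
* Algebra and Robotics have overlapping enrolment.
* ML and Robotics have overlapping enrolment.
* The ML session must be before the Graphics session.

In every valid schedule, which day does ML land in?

day 2

Calculus is fixed at day 1 and must come before ML, so ML is at least day 2.
Algorithms is fixed at day 3 and must come after ML, so ML is at most day 2.
So ML must be day 2.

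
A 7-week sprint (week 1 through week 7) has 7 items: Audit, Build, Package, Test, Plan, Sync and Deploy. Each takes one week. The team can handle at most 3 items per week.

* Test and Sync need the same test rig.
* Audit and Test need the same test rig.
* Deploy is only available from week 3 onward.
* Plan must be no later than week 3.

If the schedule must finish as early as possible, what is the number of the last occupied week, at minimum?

With at most 3 per week and 7 work items, at least 3 weeks are needed.
Deploy can't be placed before week 3, so the schedule must run through at least week 3.
3 works (last occupied week: week 3): for example Deploy in week 3, Plan in week 2, Test in week 2, Sync in week 3, Audit in week 1, Build in week 1, Package in week 1.

week 3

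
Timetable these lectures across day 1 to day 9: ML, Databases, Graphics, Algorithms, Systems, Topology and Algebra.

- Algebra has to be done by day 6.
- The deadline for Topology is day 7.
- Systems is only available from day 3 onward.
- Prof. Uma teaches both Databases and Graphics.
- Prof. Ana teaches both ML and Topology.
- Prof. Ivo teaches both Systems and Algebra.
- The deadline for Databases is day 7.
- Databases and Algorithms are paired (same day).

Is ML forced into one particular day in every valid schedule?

ML can be day 1 (e.g. Algebra -> day 1, Algorithms -> day 1, Databases -> day 1, Topology -> day 2, Graphics -> day 2, ML -> day 1, Systems -> day 3) or day 2 (e.g. Systems in day 3, Algebra in day 1, Graphics in day 2, Algorithms in day 1, Databases in day 1, ML in day 2, Topology in day 1).

No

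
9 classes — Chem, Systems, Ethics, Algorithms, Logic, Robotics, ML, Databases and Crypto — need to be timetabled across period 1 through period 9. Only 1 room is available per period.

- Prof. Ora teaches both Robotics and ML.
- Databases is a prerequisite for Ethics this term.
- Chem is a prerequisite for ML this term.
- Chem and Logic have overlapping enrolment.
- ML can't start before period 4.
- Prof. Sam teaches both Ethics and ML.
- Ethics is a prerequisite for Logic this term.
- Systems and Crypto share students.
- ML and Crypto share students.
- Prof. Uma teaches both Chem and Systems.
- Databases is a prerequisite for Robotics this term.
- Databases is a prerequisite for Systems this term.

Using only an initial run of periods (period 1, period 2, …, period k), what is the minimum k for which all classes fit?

The precedence chain requires at least 3 distinct periods.
With at most 1 per period and 9 classes, at least 9 periods are needed.
ML can't be placed before period 4, so the schedule must run through at least period 4.
9 works (last occupied period: period 9): for example Databases in period 1, Logic in period 6, Chem in period 3, Crypto in period 9, ML in period 4, Ethics in period 2, Robotics in period 7, Algorithms in period 8, Systems in period 5.

9 periods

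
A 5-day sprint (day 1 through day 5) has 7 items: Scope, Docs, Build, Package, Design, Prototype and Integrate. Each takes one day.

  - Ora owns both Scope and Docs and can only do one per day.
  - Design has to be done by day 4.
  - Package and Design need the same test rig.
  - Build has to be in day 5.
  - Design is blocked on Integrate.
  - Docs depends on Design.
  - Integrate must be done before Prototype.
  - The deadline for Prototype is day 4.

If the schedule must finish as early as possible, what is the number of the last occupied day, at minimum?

The precedence chain requires at least 3 distinct days.
Build can't be placed before day 5, so the schedule must run through at least day 5.
5 works (last occupied day: day 5): for example Design=day 2; Prototype=day 2; Package=day 1; Docs=day 3; Integrate=day 1; Build=day 5; Scope=day 1.

day 5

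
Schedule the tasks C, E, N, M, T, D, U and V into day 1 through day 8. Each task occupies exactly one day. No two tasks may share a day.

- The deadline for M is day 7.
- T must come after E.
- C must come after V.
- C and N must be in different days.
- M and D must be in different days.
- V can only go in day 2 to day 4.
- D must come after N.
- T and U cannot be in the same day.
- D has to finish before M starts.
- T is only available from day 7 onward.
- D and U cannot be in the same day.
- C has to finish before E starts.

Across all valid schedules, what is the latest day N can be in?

Downstream work caps N at day 5.
N at day 5 is achievable: C in day 3, T in day 8, M in day 7, V in day 2, E in day 4, N in day 5, D in day 6, U in day 1.

day 5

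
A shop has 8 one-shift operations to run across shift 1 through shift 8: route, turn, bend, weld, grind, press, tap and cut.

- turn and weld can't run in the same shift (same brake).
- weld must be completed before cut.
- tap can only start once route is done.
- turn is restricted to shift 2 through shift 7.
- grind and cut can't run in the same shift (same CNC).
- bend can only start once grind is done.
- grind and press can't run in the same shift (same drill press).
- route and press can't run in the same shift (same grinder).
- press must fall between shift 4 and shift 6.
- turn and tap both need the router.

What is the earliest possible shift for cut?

shift 2

Precedence pushes cut to at least shift 2.
cut at shift 2 is achievable: cut in shift 2, grind in shift 1, press in shift 4, route in shift 1, turn in shift 2, bend in shift 2, weld in shift 1, tap in shift 3.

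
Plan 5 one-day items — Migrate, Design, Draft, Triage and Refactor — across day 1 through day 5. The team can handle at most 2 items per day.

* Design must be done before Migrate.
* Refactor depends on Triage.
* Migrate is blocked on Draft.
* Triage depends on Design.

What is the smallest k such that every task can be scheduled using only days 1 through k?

3

The precedence chain requires at least 3 distinct days.
With at most 2 per day and 5 tasks, at least 3 days are needed.
3 works (last occupied day: day 3): for example Refactor in day 3; Migrate in day 2; Design in day 1; Triage in day 2; Draft in day 1.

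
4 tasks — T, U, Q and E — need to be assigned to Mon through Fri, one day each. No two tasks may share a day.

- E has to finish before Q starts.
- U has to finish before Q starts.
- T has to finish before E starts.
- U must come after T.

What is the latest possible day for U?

Thu

Precedence pushes U to at least Tue; downstream work caps U at Thu.
U at Thu is achievable: Q in Fri, U in Thu, E in Tue, T in Mon.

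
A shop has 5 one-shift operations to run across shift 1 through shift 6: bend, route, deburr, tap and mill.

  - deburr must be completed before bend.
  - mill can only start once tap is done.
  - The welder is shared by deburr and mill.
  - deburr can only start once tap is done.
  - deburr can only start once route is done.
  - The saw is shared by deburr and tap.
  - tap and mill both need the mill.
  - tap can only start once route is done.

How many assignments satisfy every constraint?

33

Splitting on bend: it can be shift 4 (3), shift 5 (10), shift 6 (20). Listing each branch's schedules as (route, deburr, tap, mill) by shift number:
bend=shift 4: (1,3,2,4) (1,3,2,5) (1,3,2,6) — 3.
bend=shift 5: (1,3,2,4) (1,3,2,5) (1,3,2,6) (1,4,2,3) (1,4,2,5) (1,4,2,6) (1,4,3,5) (1,4,3,6) (2,4,3,5) (2,4,3,6) — 10.
bend=shift 6: (1,3,2,4) (1,3,2,5) (1,3,2,6) (1,4,2,3) (1,4,2,5) (1,4,2,6) (1,4,3,5) (1,4,3,6) (1,5,2,3) (1,5,2,4) (1,5,2,6) (1,5,3,4) (1,5,3,6) (1,5,4,6) (2,4,3,5) (2,4,3,6) (2,5,3,4) (2,5,3,6) (2,5,4,6) (3,5,4,6) — 20.
Summing: 3 + 10 + 20 = 33.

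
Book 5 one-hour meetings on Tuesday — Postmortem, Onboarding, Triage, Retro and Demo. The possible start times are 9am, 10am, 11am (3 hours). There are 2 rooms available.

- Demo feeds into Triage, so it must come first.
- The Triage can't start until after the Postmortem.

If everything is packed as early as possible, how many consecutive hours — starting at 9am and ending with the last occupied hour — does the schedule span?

3

The precedence chain requires at least 2 distinct hours.
With at most 2 per hour and 5 meetings, at least 3 hours are needed.
3 works (last occupied hour: 11am): for example Demo=9am, Postmortem=9am, Retro=11am, Onboarding=10am, Triage=10am.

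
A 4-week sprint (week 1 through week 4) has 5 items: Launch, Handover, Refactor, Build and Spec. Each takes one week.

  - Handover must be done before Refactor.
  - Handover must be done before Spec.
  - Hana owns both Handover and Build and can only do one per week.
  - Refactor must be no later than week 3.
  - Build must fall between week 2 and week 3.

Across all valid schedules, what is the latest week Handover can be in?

Downstream work caps Handover at week 2.
Handover at week 2 is achievable: Spec -> week 3, Refactor -> week 3, Build -> week 3, Launch -> week 1, Handover -> week 2.

week 2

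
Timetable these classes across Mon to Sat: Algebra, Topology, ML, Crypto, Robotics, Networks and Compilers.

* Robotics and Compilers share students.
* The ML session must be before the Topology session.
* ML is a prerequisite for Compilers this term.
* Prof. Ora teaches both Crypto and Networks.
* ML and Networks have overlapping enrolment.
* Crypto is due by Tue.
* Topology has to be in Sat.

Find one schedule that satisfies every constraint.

Algebra in Mon; Networks in Tue; Robotics in Mon; Crypto in Mon; Compilers in Tue; ML in Mon; Topology in Sat

Checking: ML(Mon) before Topology(Sat); ML(Mon) before Compilers(Tue); Robotics(Mon) != Compilers(Tue); Crypto(Mon) != Networks(Tue); ML(Mon) != Networks(Tue); Topology=Sat in [Sat,Sat]; Crypto=Mon in [Mon,Tue].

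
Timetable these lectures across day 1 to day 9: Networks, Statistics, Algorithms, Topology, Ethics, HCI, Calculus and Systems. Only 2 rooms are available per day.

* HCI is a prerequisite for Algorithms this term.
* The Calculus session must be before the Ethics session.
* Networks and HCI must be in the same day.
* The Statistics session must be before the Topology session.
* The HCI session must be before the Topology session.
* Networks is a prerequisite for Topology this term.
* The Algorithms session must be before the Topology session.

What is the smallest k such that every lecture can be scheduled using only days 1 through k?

The precedence chain requires at least 3 distinct days.
With at most 2 per day and 8 lectures, at least 4 days are needed.
4 works (last occupied day: day 4): for example HCI in day 1, Algorithms in day 2, Ethics in day 4, Networks in day 1, Systems in day 4, Calculus in day 3, Statistics in day 2, Topology in day 3.

4 days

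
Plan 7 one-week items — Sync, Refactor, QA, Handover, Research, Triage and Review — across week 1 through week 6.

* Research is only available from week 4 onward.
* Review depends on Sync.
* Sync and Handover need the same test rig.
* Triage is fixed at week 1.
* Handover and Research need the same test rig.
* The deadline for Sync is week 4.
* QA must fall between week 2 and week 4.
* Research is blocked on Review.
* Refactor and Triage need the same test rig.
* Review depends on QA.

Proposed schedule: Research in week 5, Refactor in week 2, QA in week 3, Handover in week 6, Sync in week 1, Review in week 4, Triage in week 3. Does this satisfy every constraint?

No. Triage is fixed at week 1 is not satisfied.

The deadline for Sync is week 4 — holds.
Handover and Research need the same test rig — holds.
Research is only available from week 4 onward — holds.
Review depends on QA — holds.
QA must fall between week 2 and week 4 — holds.
Sync and Handover need the same test rig — holds.
Review depends on Sync — holds.
Refactor and Triage need the same test rig — holds.
Triage is fixed at week 1 — violated.
Research is blocked on Review — holds.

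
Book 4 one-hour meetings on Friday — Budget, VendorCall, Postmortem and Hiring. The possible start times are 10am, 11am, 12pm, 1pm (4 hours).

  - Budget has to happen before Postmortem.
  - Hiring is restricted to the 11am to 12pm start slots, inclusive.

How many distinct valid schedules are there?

Splitting on Budget: it can be 10am (24), 11am (16), 12pm (8). Listing each branch's schedules as (VendorCall, Postmortem, Hiring):
Budget=10am: (10am,11am,11am) (10am,11am,12pm) (10am,12pm,11am) (10am,12pm,12pm) (10am,1pm,11am) (10am,1pm,12pm) (11am,11am,11am) (11am,11am,12pm) (11am,12pm,11am) (11am,12pm,12pm) (11am,1pm,11am) (11am,1pm,12pm) (12pm,11am,11am) (12pm,11am,12pm) (12pm,12pm,11am) (12pm,12pm,12pm) (12pm,1pm,11am) (12pm,1pm,12pm) (1pm,11am,11am) (1pm,11am,12pm) (1pm,12pm,11am) (1pm,12pm,12pm) (1pm,1pm,11am) (1pm,1pm,12pm) — 24.
Budget=11am: (10am,12pm,11am) (10am,12pm,12pm) (10am,1pm,11am) (10am,1pm,12pm) (11am,12pm,11am) (11am,12pm,12pm) (11am,1pm,11am) (11am,1pm,12pm) (12pm,12pm,11am) (12pm,12pm,12pm) (12pm,1pm,11am) (12pm,1pm,12pm) (1pm,12pm,11am) (1pm,12pm,12pm) (1pm,1pm,11am) (1pm,1pm,12pm) — 16.
Budget=12pm: (10am,1pm,11am) (10am,1pm,12pm) (11am,1pm,11am) (11am,1pm,12pm) (12pm,1pm,11am) (12pm,1pm,12pm) (1pm,1pm,11am) (1pm,1pm,12pm) — 8.
Summing: 24 + 16 + 8 = 48.

48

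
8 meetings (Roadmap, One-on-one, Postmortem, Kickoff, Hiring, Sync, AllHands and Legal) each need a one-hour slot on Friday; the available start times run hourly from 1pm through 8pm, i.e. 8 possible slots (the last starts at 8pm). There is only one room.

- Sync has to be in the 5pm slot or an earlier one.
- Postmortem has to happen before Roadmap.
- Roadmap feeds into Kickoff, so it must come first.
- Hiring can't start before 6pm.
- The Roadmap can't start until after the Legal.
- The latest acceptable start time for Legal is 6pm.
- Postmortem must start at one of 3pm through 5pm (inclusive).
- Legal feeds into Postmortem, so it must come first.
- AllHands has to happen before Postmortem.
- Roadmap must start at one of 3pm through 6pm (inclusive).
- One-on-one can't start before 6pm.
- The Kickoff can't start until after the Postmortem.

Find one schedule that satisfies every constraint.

Postmortem -> 3pm; Roadmap -> 4pm; Sync -> 5pm; Kickoff -> 8pm; Legal -> 1pm; AllHands -> 2pm; One-on-one -> 6pm; Hiring -> 7pm

Checking: Legal(1pm) before Roadmap(4pm); Postmortem(3pm) before Roadmap(4pm); Roadmap(4pm) before Kickoff(8pm); Legal(1pm) before Postmortem(3pm); AllHands(2pm) before Postmortem(3pm); Postmortem(3pm) before Kickoff(8pm); Roadmap=4pm in [3pm,6pm]; Sync=5pm in [1pm,5pm]; One-on-one=6pm in [6pm,8pm]; Postmortem=3pm in [3pm,5pm]; Hiring=7pm in [6pm,8pm]; Legal=1pm in [1pm,6pm]; max 1 per slot (cap 1).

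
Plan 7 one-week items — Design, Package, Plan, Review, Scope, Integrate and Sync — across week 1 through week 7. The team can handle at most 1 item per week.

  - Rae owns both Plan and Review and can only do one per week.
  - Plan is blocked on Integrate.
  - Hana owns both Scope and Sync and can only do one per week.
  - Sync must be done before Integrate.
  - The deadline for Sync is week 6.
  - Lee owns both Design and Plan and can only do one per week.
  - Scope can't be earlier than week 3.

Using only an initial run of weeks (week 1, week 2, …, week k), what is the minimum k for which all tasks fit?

7

The precedence chain requires at least 3 distinct weeks.
With at most 1 per week and 7 tasks, at least 7 weeks are needed.
7 works (last occupied week: week 7): for example Plan in week 4; Sync in week 1; Scope in week 3; Integrate in week 2; Package in week 6; Review in week 7; Design in week 5.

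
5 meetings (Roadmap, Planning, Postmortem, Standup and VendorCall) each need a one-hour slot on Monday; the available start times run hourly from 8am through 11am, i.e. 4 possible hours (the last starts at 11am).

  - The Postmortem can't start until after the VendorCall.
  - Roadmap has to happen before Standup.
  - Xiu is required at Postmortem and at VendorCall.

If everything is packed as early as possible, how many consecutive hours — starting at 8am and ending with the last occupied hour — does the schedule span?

2

The precedence chain requires at least 2 distinct hours.
2 works (last occupied hour: 9am): for example VendorCall in 8am; Planning in 8am; Standup in 9am; Roadmap in 8am; Postmortem in 9am.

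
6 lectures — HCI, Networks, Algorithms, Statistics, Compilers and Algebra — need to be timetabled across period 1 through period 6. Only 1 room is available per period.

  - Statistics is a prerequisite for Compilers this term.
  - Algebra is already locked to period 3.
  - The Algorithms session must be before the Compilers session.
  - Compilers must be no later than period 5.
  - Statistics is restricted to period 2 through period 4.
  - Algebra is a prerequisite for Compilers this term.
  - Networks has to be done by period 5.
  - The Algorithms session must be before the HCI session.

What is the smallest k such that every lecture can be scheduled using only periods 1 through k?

6 periods

The precedence chain requires at least 2 distinct periods.
With at most 1 per period and 6 lectures, at least 6 periods are needed.
Propagating the time windows through the other constraints, Compilers can't land before period 4, so the schedule must run through at least period 4.
6 works (last occupied period: period 6): for example Compilers -> period 4, HCI -> period 6, Statistics -> period 2, Algorithms -> period 1, Networks -> period 5, Algebra -> period 3.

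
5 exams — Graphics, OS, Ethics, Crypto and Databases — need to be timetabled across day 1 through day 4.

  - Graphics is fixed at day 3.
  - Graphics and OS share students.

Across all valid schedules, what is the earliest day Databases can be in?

day 1

Databases at day 1 is achievable: OS=day 1, Crypto=day 1, Graphics=day 3, Ethics=day 1, Databases=day 1.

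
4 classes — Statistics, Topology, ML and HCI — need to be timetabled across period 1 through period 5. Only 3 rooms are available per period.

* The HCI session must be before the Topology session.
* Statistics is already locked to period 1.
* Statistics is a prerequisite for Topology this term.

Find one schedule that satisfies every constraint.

HCI in period 1; Statistics in period 1; Topology in period 2; ML in period 1

Checking: Statistics(period 1) before Topology(period 2); HCI(period 1) before Topology(period 2); Statistics=period 1 in [period 1,period 1]; max 3 per period (cap 3).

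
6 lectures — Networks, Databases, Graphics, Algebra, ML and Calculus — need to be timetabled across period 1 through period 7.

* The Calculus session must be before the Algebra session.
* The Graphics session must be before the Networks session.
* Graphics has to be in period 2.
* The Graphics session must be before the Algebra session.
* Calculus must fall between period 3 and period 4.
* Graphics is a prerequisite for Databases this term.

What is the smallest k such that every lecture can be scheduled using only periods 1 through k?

The precedence chain requires at least 2 distinct periods.
Propagating the time windows through the other constraints, Algebra can't land before period 4, so the schedule must run through at least period 4.
4 works (last occupied period: period 4): for example Networks in period 3; Algebra in period 4; Calculus in period 3; Databases in period 3; Graphics in period 2; ML in period 1.

4 periods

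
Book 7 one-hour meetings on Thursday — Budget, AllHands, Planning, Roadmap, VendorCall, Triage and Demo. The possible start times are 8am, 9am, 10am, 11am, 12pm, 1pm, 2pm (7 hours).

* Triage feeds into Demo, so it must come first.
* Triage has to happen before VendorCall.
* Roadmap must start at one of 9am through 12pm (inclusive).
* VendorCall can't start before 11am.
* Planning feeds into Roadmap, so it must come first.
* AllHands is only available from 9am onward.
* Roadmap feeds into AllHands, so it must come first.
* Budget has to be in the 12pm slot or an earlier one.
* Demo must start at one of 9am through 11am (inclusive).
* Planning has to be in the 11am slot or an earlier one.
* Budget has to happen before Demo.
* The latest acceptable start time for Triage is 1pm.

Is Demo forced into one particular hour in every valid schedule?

Demo can be 9am (e.g. Triage -> 8am; Roadmap -> 9am; Planning -> 8am; Budget -> 8am; AllHands -> 10am; Demo -> 9am; VendorCall -> 11am) or 10am (e.g. Budget=8am, Triage=8am, Demo=10am, Planning=8am, VendorCall=11am, Roadmap=9am, AllHands=10am).

No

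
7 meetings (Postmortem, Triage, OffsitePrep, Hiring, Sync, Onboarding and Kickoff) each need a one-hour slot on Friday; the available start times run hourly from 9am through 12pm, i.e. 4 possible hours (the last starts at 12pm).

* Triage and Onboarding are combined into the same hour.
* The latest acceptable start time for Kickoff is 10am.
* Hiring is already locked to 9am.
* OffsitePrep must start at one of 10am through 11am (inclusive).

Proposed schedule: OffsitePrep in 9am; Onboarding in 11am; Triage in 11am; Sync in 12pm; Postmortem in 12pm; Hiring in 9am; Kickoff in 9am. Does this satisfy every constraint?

No. OffsitePrep must start at one of 10am through 11am (inclusive) is not satisfied.

Triage and Onboarding are combined into the same hour — holds.
Hiring is already locked to 9am — holds.
OffsitePrep must start at one of 10am through 11am (inclusive) — violated.
The latest acceptable start time for Kickoff is 10am — holds.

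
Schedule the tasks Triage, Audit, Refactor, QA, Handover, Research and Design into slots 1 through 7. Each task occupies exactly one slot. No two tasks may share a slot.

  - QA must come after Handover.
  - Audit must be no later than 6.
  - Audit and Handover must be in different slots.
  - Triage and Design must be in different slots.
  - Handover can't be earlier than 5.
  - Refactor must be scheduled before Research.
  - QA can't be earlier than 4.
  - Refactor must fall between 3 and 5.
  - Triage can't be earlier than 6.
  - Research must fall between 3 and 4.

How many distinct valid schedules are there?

4

Enumerating: QA=7; Audit=1; Design=2; Triage=6; Research=4; Handover=5; Refactor=3 | Research -> 4; Design -> 1; Audit -> 2; Refactor -> 3; Handover -> 5; QA -> 7; Triage -> 6 | Handover=5; Design=2; Audit=1; Research=4; Refactor=3; Triage=7; QA=6 | Handover in 5; QA in 6; Research in 4; Triage in 7; Audit in 2; Refactor in 3; Design in 1.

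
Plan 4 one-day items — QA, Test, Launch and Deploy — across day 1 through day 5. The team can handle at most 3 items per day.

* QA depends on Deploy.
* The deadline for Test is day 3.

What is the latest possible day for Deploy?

day 4

Downstream work caps Deploy at day 4.
Deploy at day 4 is achievable: Deploy=day 4, Test=day 1, Launch=day 1, QA=day 5.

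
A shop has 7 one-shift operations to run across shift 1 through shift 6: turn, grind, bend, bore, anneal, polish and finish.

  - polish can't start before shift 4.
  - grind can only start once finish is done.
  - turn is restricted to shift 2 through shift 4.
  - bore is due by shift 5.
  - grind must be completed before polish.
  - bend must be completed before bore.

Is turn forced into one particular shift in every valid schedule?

turn can be shift 2 (e.g. turn -> shift 2, grind -> shift 2, anneal -> shift 1, bore -> shift 2, bend -> shift 1, polish -> shift 4, finish -> shift 1) or shift 3 (e.g. anneal=shift 1; turn=shift 3; bend=shift 1; polish=shift 4; grind=shift 2; bore=shift 2; finish=shift 1).

No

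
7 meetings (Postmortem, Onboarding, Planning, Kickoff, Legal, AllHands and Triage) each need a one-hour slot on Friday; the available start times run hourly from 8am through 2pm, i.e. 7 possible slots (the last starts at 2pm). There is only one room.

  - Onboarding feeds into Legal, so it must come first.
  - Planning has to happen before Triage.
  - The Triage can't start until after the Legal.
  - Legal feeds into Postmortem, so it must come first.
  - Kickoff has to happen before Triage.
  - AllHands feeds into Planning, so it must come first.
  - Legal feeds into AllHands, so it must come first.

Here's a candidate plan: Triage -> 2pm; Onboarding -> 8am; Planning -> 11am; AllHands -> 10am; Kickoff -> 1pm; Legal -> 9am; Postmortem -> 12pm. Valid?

Kickoff has to happen before Triage — holds.
There is only one room — holds.
The Triage can't start until after the Legal — holds.
Onboarding feeds into Legal, so it must come first — holds.
Planning has to happen before Triage — holds.
Legal feeds into AllHands, so it must come first — holds.
Legal feeds into Postmortem, so it must come first — holds.
AllHands feeds into Planning, so it must come first — holds.

Valid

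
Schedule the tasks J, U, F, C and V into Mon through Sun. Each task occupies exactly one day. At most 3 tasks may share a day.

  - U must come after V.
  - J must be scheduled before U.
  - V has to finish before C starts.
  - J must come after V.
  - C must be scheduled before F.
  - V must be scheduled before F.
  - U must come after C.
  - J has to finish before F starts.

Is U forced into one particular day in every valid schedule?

U can be Wed (e.g. C=Tue, U=Wed, J=Tue, F=Wed, V=Mon) or Thu (e.g. J in Tue; U in Thu; V in Mon; C in Tue; F in Wed).

No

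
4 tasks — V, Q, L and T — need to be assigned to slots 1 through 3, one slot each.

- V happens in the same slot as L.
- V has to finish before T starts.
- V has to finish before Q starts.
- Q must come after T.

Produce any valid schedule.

Q -> 3, V -> 1, T -> 2, L -> 1

Checking: V(1) before Q(3); V(1) before T(2); T(2) before Q(3); V = L = 1.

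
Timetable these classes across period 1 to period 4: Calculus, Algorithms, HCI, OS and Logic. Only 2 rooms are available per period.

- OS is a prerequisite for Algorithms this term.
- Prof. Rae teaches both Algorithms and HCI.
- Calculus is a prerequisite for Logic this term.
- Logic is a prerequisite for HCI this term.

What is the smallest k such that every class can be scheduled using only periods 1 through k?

3

The precedence chain requires at least 3 distinct periods.
With at most 2 per period and 5 classes, at least 3 periods are needed.
3 works (last occupied period: period 3): for example HCI -> period 3; Logic -> period 2; Calculus -> period 1; OS -> period 1; Algorithms -> period 2.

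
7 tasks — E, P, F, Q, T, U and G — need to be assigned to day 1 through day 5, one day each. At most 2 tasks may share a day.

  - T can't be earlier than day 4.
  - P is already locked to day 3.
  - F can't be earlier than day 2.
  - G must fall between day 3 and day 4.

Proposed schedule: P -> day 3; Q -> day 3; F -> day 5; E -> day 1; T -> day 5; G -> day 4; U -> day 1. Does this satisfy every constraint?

T can't be earlier than day 4 — holds.
At most 2 tasks may share a day — holds.
P is already locked to day 3 — holds.
F can't be earlier than day 2 — holds.
G must fall between day 3 and day 4 — holds.

Valid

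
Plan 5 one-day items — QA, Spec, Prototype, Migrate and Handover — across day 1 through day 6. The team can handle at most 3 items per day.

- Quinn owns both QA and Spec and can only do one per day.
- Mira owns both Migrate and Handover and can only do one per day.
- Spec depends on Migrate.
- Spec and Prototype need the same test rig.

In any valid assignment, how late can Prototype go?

day 6

Prototype at day 6 is achievable: Prototype in day 6, Migrate in day 1, Handover in day 2, Spec in day 2, QA in day 1.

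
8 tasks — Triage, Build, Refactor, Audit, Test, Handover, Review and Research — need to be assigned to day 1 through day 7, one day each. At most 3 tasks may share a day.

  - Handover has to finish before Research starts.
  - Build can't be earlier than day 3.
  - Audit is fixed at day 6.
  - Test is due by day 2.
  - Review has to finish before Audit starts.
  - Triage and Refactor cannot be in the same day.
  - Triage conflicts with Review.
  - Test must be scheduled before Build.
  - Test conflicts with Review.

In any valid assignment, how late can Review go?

day 5

Downstream work caps Review at day 5.
Review at day 5 is achievable: Refactor -> day 2; Research -> day 2; Review -> day 5; Audit -> day 6; Build -> day 3; Handover -> day 1; Triage -> day 1; Test -> day 1.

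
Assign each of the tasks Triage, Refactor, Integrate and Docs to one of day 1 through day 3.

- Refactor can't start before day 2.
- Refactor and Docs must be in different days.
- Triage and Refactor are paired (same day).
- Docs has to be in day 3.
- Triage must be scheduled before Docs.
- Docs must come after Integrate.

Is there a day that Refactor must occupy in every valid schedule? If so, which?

day 2

Refactor's window is day 2–day 3.
Docs is fixed at day 3, and Refactor can't share a day with Docs.
So Refactor must be day 2.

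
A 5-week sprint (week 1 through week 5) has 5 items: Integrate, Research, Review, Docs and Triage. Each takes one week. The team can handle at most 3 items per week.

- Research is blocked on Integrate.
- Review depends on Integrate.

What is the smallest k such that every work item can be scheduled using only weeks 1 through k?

2

The precedence chain requires at least 2 distinct weeks.
With at most 3 per week and 5 work items, at least 2 weeks are needed.
2 works (last occupied week: week 2): for example Integrate=week 1, Triage=week 1, Docs=week 1, Research=week 2, Review=week 2.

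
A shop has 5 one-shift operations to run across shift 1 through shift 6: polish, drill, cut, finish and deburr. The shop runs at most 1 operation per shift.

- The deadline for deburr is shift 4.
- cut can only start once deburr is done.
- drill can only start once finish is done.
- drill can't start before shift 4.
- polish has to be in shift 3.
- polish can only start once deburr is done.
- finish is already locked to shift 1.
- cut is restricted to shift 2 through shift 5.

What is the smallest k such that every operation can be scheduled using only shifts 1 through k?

The precedence chain requires at least 2 distinct shifts.
With at most 1 per shift and 5 operations, at least 5 shifts are needed.
drill can't be placed before shift 4, so the schedule must run through at least shift 4.
5 works (last occupied shift: shift 5): for example finish -> shift 1; polish -> shift 3; drill -> shift 4; cut -> shift 5; deburr -> shift 2.

5 shifts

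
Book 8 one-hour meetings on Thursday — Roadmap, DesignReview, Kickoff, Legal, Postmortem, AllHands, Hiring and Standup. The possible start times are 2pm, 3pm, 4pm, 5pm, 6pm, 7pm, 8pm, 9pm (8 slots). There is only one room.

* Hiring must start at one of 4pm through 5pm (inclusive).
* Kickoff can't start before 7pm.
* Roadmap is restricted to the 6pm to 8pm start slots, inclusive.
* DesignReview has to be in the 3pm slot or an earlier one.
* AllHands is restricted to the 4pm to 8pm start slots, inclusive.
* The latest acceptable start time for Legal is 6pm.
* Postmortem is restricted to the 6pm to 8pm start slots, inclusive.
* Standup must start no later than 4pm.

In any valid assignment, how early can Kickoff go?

9pm

Kickoff is available from 7pm.
Kickoff at 9pm is achievable: Kickoff=9pm, Legal=5pm, AllHands=8pm, Roadmap=6pm, Postmortem=7pm, Standup=3pm, DesignReview=2pm, Hiring=4pm.
Nothing earlier works — the capacity limit rule out every slot before 9pm.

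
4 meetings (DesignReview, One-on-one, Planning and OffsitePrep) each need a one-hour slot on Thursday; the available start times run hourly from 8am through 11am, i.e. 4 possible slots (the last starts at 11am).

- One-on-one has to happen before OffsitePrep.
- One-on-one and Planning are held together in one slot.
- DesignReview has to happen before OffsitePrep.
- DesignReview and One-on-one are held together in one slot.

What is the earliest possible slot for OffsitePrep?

Precedence pushes OffsitePrep to at least 9am.
OffsitePrep at 9am is achievable: One-on-one=8am; OffsitePrep=9am; DesignReview=8am; Planning=8am.

9am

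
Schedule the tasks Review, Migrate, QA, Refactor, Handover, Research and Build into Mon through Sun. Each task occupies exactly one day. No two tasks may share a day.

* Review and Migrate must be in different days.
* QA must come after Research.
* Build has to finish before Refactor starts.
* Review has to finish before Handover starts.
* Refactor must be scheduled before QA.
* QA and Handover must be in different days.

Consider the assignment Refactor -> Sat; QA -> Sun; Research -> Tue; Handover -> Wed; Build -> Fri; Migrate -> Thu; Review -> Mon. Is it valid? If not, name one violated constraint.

No two tasks may share a day — holds.
QA must come after Research — holds.
Review has to finish before Handover starts — holds.
Refactor must be scheduled before QA — holds.
Review and Migrate must be in different days — holds.
Build has to finish before Refactor starts — holds.
QA and Handover must be in different days — holds.

Yes, all constraints hold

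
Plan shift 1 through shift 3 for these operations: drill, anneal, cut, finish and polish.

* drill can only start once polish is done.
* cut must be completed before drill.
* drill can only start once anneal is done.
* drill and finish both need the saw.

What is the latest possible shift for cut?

Downstream work caps cut at shift 2.
cut at shift 2 is achievable: anneal -> shift 1; polish -> shift 1; drill -> shift 3; cut -> shift 2; finish -> shift 1.

shift 2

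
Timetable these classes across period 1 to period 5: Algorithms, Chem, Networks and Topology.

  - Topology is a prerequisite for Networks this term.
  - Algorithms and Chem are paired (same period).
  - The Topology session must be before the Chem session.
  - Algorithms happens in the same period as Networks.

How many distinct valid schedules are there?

10

Splitting on Algorithms: it can be period 2 (1), period 3 (2), period 4 (3), period 5 (4). Listing each branch's schedules as (Chem, Networks, Topology) by period number:
Algorithms=period 2: (2,2,1) — 1.
Algorithms=period 3: (3,3,1) (3,3,2) — 2.
Algorithms=period 4: (4,4,1) (4,4,2) (4,4,3) — 3.
Algorithms=period 5: (5,5,1) (5,5,2) (5,5,3) (5,5,4) — 4.
Summing: 1 + 2 + 3 + 4 = 10.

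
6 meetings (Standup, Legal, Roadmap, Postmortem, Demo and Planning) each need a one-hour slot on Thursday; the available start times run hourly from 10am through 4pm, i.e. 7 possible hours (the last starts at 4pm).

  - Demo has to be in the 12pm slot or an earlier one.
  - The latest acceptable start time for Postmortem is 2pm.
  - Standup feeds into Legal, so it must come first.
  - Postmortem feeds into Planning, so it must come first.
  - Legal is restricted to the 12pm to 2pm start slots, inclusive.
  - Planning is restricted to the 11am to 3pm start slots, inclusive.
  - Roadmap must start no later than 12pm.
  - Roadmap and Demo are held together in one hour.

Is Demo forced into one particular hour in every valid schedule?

No

Demo can be 10am (e.g. Legal -> 12pm, Postmortem -> 10am, Demo -> 10am, Roadmap -> 10am, Planning -> 11am, Standup -> 10am) or 11am (e.g. Postmortem -> 10am, Roadmap -> 11am, Planning -> 11am, Legal -> 12pm, Standup -> 10am, Demo -> 11am).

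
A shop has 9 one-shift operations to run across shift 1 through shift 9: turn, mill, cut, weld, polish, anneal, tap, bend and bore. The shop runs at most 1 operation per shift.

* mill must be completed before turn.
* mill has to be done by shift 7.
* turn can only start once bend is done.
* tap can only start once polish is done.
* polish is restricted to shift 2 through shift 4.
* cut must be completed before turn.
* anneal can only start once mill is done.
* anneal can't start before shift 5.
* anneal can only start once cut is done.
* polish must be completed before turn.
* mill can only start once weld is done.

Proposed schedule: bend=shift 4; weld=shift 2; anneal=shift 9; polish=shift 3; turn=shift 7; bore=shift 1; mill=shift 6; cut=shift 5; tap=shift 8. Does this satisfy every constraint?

Yes, all constraints hold

anneal can only start once mill is done — holds.
mill has to be done by shift 7 — holds.
polish must be completed before turn — holds.
anneal can only start once cut is done — holds.
mill must be completed before turn — holds.
turn can only start once bend is done — holds.
The shop runs at most 1 operation per shift — holds.
cut must be completed before turn — holds.
polish is restricted to shift 2 through shift 4 — holds.
anneal can't start before shift 5 — holds.
tap can only start once polish is done — holds.
mill can only start once weld is done — holds.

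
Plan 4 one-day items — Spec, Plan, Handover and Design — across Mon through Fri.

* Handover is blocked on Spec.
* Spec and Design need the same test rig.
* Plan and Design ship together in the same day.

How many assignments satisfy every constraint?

40

Splitting on Spec: it can be Mon (16), Tue (12), Wed (8), Thu (4). Listing each branch's schedules as (Plan, Handover, Design):
Spec=Mon: (Tue,Tue,Tue) (Tue,Wed,Tue) (Tue,Thu,Tue) (Tue,Fri,Tue) (Wed,Tue,Wed) (Wed,Wed,Wed) (Wed,Thu,Wed) (Wed,Fri,Wed) (Thu,Tue,Thu) (Thu,Wed,Thu) (Thu,Thu,Thu) (Thu,Fri,Thu) (Fri,Tue,Fri) (Fri,Wed,Fri) (Fri,Thu,Fri) (Fri,Fri,Fri) — 16.
Spec=Tue: (Mon,Wed,Mon) (Mon,Thu,Mon) (Mon,Fri,Mon) (Wed,Wed,Wed) (Wed,Thu,Wed) (Wed,Fri,Wed) (Thu,Wed,Thu) (Thu,Thu,Thu) (Thu,Fri,Thu) (Fri,Wed,Fri) (Fri,Thu,Fri) (Fri,Fri,Fri) — 12.
Spec=Wed: (Mon,Thu,Mon) (Mon,Fri,Mon) (Tue,Thu,Tue) (Tue,Fri,Tue) (Thu,Thu,Thu) (Thu,Fri,Thu) (Fri,Thu,Fri) (Fri,Fri,Fri) — 8.
Spec=Thu: (Mon,Fri,Mon) (Tue,Fri,Tue) (Wed,Fri,Wed) (Fri,Fri,Fri) — 4.
Summing: 16 + 12 + 8 + 4 = 40.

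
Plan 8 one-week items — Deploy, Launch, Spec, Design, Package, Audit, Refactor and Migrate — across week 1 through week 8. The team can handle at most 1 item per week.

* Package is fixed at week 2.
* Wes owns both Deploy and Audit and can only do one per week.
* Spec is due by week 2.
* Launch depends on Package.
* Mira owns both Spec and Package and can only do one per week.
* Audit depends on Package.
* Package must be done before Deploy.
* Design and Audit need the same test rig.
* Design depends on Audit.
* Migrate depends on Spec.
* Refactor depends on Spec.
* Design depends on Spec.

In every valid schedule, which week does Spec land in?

Spec's window is week 1–week 2.
Package is fixed at week 2, and Spec can't share a week with Package.
So Spec must be week 1.

week 1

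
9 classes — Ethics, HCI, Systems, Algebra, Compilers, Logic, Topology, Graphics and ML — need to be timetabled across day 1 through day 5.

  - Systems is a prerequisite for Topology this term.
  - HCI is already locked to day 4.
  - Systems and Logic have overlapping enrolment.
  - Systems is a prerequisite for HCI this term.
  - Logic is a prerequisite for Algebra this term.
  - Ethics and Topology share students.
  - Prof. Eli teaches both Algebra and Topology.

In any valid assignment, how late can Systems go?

day 3

Downstream work caps Systems at day 3.
Systems at day 3 is achievable: Compilers -> day 1, ML -> day 1, Systems -> day 3, Algebra -> day 2, HCI -> day 4, Logic -> day 1, Topology -> day 4, Ethics -> day 1, Graphics -> day 1.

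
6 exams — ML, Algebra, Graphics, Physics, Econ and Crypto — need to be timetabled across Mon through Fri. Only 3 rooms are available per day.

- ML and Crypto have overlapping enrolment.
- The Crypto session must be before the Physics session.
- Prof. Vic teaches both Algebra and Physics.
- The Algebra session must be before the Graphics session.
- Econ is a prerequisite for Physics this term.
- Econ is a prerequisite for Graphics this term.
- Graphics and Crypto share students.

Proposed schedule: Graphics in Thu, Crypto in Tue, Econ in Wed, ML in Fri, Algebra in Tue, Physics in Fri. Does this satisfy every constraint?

Yes, all constraints hold

Econ is a prerequisite for Physics this term — holds.
The Algebra session must be before the Graphics session — holds.
Graphics and Crypto share students — holds.
Prof. Vic teaches both Algebra and Physics — holds.
The Crypto session must be before the Physics session — holds.
ML and Crypto have overlapping enrolment — holds.
Econ is a prerequisite for Graphics this term — holds.
Only 3 rooms are available per day — holds.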